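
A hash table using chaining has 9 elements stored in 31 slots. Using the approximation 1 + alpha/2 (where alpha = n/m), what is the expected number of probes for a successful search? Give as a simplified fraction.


Load factor alpha = n/m = 9/31
Expected probes = 1 + alpha/2 = 1 + 9/(2*31)
= 1 + 9/62
= 62/62 + 9/62
= 71/62


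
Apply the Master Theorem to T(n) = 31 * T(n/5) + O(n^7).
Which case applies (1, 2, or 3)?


The Master Theorem: T(n) = a*T(n/b) + O(n^c)
  a = 31, b = 5, c = 7
log_b(a) = log_5(31) ~ 2.134
Compare b^c with a: 5^7 = 78125 > 31, so c > log_b(a).
Since c > log_b(a), Case 3 applies.
T(n) = O(n^7)
Master Theorem case = 3


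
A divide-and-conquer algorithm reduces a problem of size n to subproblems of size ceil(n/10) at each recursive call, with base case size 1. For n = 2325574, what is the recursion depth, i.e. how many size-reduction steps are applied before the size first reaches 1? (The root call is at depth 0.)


Each step divides the size by 10 (rounding up); after k steps the size is ceil(n/10^k), which equals 1 exactly when 10^k >= n.
So the depth is the smallest k with 10^k >= 2325574, i.e. ceil(log_10(2325574)).
10^6 = 1000000 < 2325574 <= 10000000 = 10^7
Recursion depth = 7


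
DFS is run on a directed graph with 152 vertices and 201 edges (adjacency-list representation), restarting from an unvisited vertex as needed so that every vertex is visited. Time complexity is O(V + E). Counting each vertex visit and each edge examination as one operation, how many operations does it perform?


A full DFS traversal processes each vertex exactly once (push/pop on stack).
Each directed edge is examined once.
V = 152, E = 201
V + E = 353


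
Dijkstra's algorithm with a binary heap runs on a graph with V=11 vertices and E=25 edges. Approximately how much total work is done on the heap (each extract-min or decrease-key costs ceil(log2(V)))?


Dijkstra with a binary heap: each vertex is extracted once, each edge may relax once.
Each heap operation costs O(log V).
V + E = 11 + 25 = 36
ceil(log2(11)) = 4 (since 2^3 = 8 < 11 <= 16 = 2^4)
Total heap work = (V+E) * ceil(log2(V)) = 36 * 4 = 144


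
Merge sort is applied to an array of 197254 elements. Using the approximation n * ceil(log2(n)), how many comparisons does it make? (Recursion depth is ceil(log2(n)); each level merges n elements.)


Merge sort divides the array into halves recursively.
Number of levels = ceil(log2(197254)) = 18
At each level, approximately n = 197254 comparisons are needed for merging.
Total comparisons ~ n * ceil(log2(n)) = 197254 * 18 = 3550572


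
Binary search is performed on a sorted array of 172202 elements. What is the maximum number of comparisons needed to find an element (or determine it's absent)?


Binary search halves the search space each comparison:
  Step 1: search space = 172202 -> 86101
  Step 2: search space = 86101 -> 43050
  Step 3: search space = 43050 -> 21525
  Step 4: search space = 21525 -> 10762
  Step 5: search space = 10762 -> 5381
  Step 6: search space = 5381 -> 2690
  Step 7: search space = 2690 -> 1345
  Step 8: search space = 1345 -> 672
  Step 9: search space = 672 -> 336
  Step 10: search space = 336 -> 168
  Step 11: search space = 168 -> 84
  Step 12: search space = 84 -> 42
  Step 13: search space = 42 -> 21
  Step 14: search space = 21 -> 10
  Step 15: search space = 10 -> 5
  Step 16: search space = 5 -> 2
  Step 17: search space = 2 -> 1
  Step 18: search space = 1 (final check)
Maximum comparisons = floor(log2(172202)) + 1 = 17 + 1 = 18


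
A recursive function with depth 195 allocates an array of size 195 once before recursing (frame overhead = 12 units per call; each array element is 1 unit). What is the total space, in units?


Array allocation: 195 units (allocated once)
Stack frames: 195 deep * 12 per frame = 2340 units
Total = 195 + 2340 = 2535


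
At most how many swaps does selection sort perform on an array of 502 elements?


Each of the 501 passes places one element in its final position.
Pass 1: swap minimum into position 0
Pass 2: swap minimum of remaining into position 1
...
Pass 501: last two elements, one swap
Maximum swaps = 502 - 1 = 501


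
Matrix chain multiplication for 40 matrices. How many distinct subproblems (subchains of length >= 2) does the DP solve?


Subproblems are indexed by (i, j) where i < j.
Number of such pairs = n*(n-1)/2
= 40 * 39 / 2
= 780


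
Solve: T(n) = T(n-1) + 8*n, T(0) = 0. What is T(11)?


Expanding the recurrence:
T(11) = T(10) + 8*11
       = T(9) + 8*10 + 8*11
       ...
       = T(0) + 8*(1 + 2 + ... + 11)
       = 0 + 8 * 11*12/2
       = 0 + 8 * 66
       = 0 + 528 = 528


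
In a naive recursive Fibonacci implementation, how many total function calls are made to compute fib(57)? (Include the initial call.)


Let C(m) = total calls to evaluate fib(m). Then C(0)=C(1)=1, and
C(m) = 1 + C(m-1) + C(m-2) for m >= 2.
Build the table (each entry = 1 + previous two):
  C(0) = 1
  C(1) = 1
  C(2) = 1 + 1 + 1 = 3
  C(3) = 1 + 3 + 1 = 5
  C(4) = 1 + 5 + 3 = 9
  C(5) = 1 + 9 + 5 = 15
  C(6) = 1 + 15 + 9 = 25
  C(7) = 1 + 25 + 15 = 41
  C(8) = 1 + 41 + 25 = 67
  C(9) = 1 + 67 + 41 = 109
  C(10) = 1 + 109 + 67 = 177
  C(11) = 1 + 177 + 109 = 287
  C(12) = 1 + 287 + 177 = 465
  C(13) = 1 + 465 + 287 = 753
  C(14) = 1 + 753 + 465 = 1219
  C(15) = 1 + 1219 + 753 = 1973
  C(16) = 1 + 1973 + 1219 = 3193
  C(17) = 1 + 3193 + 1973 = 5167
  C(18) = 1 + 5167 + 3193 = 8361
  C(19) = 1 + 8361 + 5167 = 13529
  C(20) = 1 + 13529 + 8361 = 21891
  C(21) = 1 + 21891 + 13529 = 35421
  C(22) = 1 + 35421 + 21891 = 57313
  C(23) = 1 + 57313 + 35421 = 92735
  C(24) = 1 + 92735 + 57313 = 150049
  C(25) = 1 + 150049 + 92735 = 242785
  C(26) = 1 + 242785 + 150049 = 392835
  C(27) = 1 + 392835 + 242785 = 635621
  C(28) = 1 + 635621 + 392835 = 1028457
  C(29) = 1 + 1028457 + 635621 = 1664079
  C(30) = 1 + 1664079 + 1028457 = 2692537
  C(31) = 1 + 2692537 + 1664079 = 4356617
  C(32) = 1 + 4356617 + 2692537 = 7049155
  C(33) = 1 + 7049155 + 4356617 = 11405773
  C(34) = 1 + 11405773 + 7049155 = 18454929
  C(35) = 1 + 18454929 + 11405773 = 29860703
  C(36) = 1 + 29860703 + 18454929 = 48315633
  C(37) = 1 + 48315633 + 29860703 = 78176337
  C(38) = 1 + 78176337 + 48315633 = 126491971
  C(39) = 1 + 126491971 + 78176337 = 204668309
  C(40) = 1 + 204668309 + 126491971 = 331160281
  C(41) = 1 + 331160281 + 204668309 = 535828591
  C(42) = 1 + 535828591 + 331160281 = 866988873
  C(43) = 1 + 866988873 + 535828591 = 1402817465
  C(44) = 1 + 1402817465 + 866988873 = 2269806339
  C(45) = 1 + 2269806339 + 1402817465 = 3672623805
  C(46) = 1 + 3672623805 + 2269806339 = 5942430145
  C(47) = 1 + 5942430145 + 3672623805 = 9615053951
  C(48) = 1 + 9615053951 + 5942430145 = 15557484097
  C(49) = 1 + 15557484097 + 9615053951 = 25172538049
  C(50) = 1 + 25172538049 + 15557484097 = 40730022147
  C(51) = 1 + 40730022147 + 25172538049 = 65902560197
  C(52) = 1 + 65902560197 + 40730022147 = 106632582345
  C(53) = 1 + 106632582345 + 65902560197 = 172535142543
  C(54) = 1 + 172535142543 + 106632582345 = 279167724889
  C(55) = 1 + 279167724889 + 172535142543 = 451702867433
  C(56) = 1 + 451702867433 + 279167724889 = 730870592323
  C(57) = 1 + 730870592323 + 451702867433 = 1182573459757
Total calls for fib(57) = 1182573459757


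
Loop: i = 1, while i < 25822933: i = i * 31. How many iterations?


i multiplies by 31 each step:
i = 1 -> 31 -> 961 -> 29791 -> 923521 -> 28629151 (stop)
Iterations = ceil(log_31(25822933)) = 5


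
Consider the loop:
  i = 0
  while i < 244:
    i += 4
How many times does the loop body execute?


Starting at i = 0, each iteration adds 4.
Iterations until i >= 244:
  Iteration 1: i = 0 -> i = 4
  Iteration 2: i = 4 -> i = 8
  Iteration 3: i = 8 -> i = 12
  Iteration 4: i = 12 -> i = 16
  Iteration 5: i = 16 -> i = 20
  Iteration 6: i = 20 -> i = 24
  Iteration 7: i = 24 -> i = 28
  Iteration 8: i = 28 -> i = 32
  ... continuing ...
Total iterations = ceil(244/4) = 61


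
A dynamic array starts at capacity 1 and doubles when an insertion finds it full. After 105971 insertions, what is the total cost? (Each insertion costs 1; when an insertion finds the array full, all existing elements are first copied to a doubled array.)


Insertion cost: 105971 (one per element)
Resizes occur just before inserting elements 2, 3, 5, 9, ...
Elements copied at each resize: 1 + 2 + 4 + 8 + 16 + 32 + 64 + 128 + 256 + 512 + 1024 + 2048 + 4096 + 8192 + 16384 + 32768 + 65536
Sum of copies = 131071 (geometric series: 2^k - 1)
Total = 105971 + 131071 = 237042


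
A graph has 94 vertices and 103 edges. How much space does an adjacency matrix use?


Adjacency matrix: V x V grid of entries
Space = V^2 = 94^2 = 94 * 94 = 8836


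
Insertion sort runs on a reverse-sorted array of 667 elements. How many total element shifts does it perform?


Sum of shifts = 1 + 2 + 3 + ... + 666
= 667 * 666 / 2
= 444222 / 2
= 222111


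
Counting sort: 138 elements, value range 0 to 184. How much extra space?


n = 138 (output array)
k = 185 (count array for 185 distinct values)
Extra space = 138 + 185 = 323


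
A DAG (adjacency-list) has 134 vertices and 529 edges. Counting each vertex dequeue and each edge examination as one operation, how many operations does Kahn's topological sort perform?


V = 134 (vertex processing)
E = 529 (edge processing)
V + E = 134 + 529 = 663


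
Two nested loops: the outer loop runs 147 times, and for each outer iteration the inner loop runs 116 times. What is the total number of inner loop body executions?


Outer loop: 147 iterations
Inner loop: 116 iterations per outer iteration
Total = 147 * 116 = 17052


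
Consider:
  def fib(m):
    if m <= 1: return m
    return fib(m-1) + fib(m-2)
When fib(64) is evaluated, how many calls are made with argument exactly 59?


Let N(m) = number of times fib(m) is called while evaluating fib(64).
N(64) = 1 (the initial call).
N(63) = 1 (only fib(64) calls it).
For 1 <= m <= 62: fib(m) is called by fib(m+1) and fib(m+2), so
  N(m) = N(m+1) + N(m+2).
fib(0) is called only by fib(2), so N(0) = N(2).
Walk down from m=64:
  N(64)=1, N(63)=1, N(62)=2, N(61)=3, N(60)=5, N(59)=8
N(59) = 8


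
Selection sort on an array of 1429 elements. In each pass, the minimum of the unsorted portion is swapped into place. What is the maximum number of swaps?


Selection sort performs one swap per pass:
  Pass 1: find min in positions 0 to 1428, swap with position 0
  Pass 2: find min in positions 1 to 1428, swap with position 1
  Pass 3: find min in positions 2 to 1428, swap with position 2
  Pass 4: find min in positions 3 to 1428, swap with position 3
  Pass 5: find min in positions 4 to 1428, swap with position 4
  ... (1423 more passes)
Total passes (and swaps) = n - 1 = 1429 - 1 = 1428


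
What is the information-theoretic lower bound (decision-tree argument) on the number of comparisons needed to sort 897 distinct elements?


A binary decision tree of height h has at most 2^h leaves and needs at least n! of them, so h >= ceil(log2(n!)).
897! is far too large to multiply out, so use Stirling's series:
  ln(n!) ~ n ln n - n + (1/2) ln(2 pi n) + 1/(12n)  (error below 1/(360 n^3), negligible here)
  ln(897) = 6.7990559
  n ln n = 897 * 6.7990559 = 6098.7531
  (1/2) ln(2 pi * 897) = (1/2) ln(5636.0172) = 4.3185
  1/(12*897) = 0.0001
  ln(897!) ~ 6098.7531 - 897 + 4.3185 + 0.0001 = 5206.0717
Convert to base 2: log2(897!) = 5206.0717 / ln 2 = 5206.0717 / 0.69314718 = 7510.7738
ceil(7510.7738) = 7511


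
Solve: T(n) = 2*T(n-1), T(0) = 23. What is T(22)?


Unrolling:
T(22) = 2*T(21) = 2^2*T(20) = ... = 2^22*T(0)
= 2^22 * 23
= 4194304 * 23 = 96468992


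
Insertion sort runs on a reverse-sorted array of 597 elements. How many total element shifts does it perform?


Sum of shifts = 1 + 2 + 3 + ... + 596
= 597 * 596 / 2
= 355812 / 2
= 177906


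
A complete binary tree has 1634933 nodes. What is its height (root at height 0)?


In a complete binary tree, level k holds nodes 2^k .. 2^(k+1)-1 (1-indexed).
Height = floor(log2(n)) = floor(log2(1634933)) = 20
Check: 2^20 = 1048576 <= 1634933 < 2097152 = 2^21


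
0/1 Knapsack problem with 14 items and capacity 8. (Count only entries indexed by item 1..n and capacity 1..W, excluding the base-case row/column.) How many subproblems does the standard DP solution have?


The DP table is indexed by (item, capacity).
Rows: 14 items
Columns: 8 capacity values (1 to W)
Total subproblems = 14 * 8 = 112


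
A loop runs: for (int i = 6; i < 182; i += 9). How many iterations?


Loop starts at i = 6, increments by 9, stops when i >= 182.
Number of iterations = ceil((182 - 6) / 9)
= ceil(176 / 9)
= 20


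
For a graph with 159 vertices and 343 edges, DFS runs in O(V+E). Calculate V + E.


A full DFS traversal visits each vertex once and examines each edge once.
V = 159
E = 343
Sum = 159 + 343 = 502


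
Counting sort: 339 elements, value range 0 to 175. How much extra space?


n = 339 (output array)
k = 176 (count array for 176 distinct values)
Extra space = 339 + 176 = 515


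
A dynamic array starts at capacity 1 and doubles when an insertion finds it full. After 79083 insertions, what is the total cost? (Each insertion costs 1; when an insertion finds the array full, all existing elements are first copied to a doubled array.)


Insertion cost: 79083 (one per element)
Resizes occur just before inserting elements 2, 3, 5, 9, ...
Elements copied at each resize: 1 + 2 + 4 + 8 + 16 + 32 + 64 + 128 + 256 + 512 + 1024 + 2048 + 4096 + 8192 + 16384 + 32768 + 65536
Sum of copies = 131071 (geometric series: 2^k - 1)
Total = 79083 + 131071 = 210154


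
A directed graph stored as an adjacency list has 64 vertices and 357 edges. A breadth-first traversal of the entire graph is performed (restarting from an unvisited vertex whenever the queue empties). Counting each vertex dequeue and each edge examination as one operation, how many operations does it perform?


A full BFS traversal dequeues each vertex once and examines each edge once.
Vertex visits: 64
Edge visits: 357
V + E = 64 + 357 = 421


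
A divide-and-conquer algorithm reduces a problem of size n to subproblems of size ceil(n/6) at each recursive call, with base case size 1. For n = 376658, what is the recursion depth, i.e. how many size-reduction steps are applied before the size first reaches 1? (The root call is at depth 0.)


Each step divides the size by 6 (rounding up); after k steps the size is ceil(n/6^k), which equals 1 exactly when 6^k >= n.
So the depth is the smallest k with 6^k >= 376658, i.e. ceil(log_6(376658)).
6^7 = 279936 < 376658 <= 1679616 = 6^8
Recursion depth = 8


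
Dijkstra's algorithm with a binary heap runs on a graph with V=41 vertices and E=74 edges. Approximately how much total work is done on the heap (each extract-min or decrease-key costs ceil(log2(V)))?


Dijkstra with a binary heap: each vertex is extracted once, each edge may relax once.
Each heap operation costs O(log V).
V + E = 41 + 74 = 115
ceil(log2(41)) = 6 (since 2^5 = 32 < 41 <= 64 = 2^6)
Total heap work = (V+E) * ceil(log2(V)) = 115 * 6 = 690


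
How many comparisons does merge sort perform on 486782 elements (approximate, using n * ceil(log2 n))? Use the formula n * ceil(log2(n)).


Recursion depth: ceil(log2(486782)) = 19
Each recursion level merges n = 486782 elements
Total = 486782 * 19 = 9248858


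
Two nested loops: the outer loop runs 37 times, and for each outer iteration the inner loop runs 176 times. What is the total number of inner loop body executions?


Outer loop: 37 iterations
Inner loop: 176 iterations per outer iteration
Total = 37 * 176 = 6512


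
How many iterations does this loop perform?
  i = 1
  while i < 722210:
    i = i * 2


The loop variable doubles each iteration:
i = 1 -> 2 -> 4 -> 8 -> 16 -> 32 -> 64 -> 128 -> 256 -> 512 -> 1024 -> 2048 -> 4096 -> 8192 -> 16384 -> 32768 -> 65536 -> 131072 -> 262144 -> 524288 -> 1048576 (stop, 1048576 >= 722210)
Number of doublings = ceil(log2(722210)) = 20


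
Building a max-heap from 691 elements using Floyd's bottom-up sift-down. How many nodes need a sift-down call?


In a heap of 691 elements (0-indexed array):
  Last element index: 690
  Parent of last element: floor((690 - 1) / 2) = 344
  Internal nodes: indices 0 to 344
  Count = floor(691/2) = 345


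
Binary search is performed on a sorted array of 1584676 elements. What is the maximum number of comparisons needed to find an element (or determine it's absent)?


Binary search halves the search space each comparison:
  Step 1: search space = 1584676 -> 792338
  Step 2: search space = 792338 -> 396169
  Step 3: search space = 396169 -> 198084
  Step 4: search space = 198084 -> 99042
  Step 5: search space = 99042 -> 49521
  Step 6: search space = 49521 -> 24760
  Step 7: search space = 24760 -> 12380
  Step 8: search space = 12380 -> 6190
  Step 9: search space = 6190 -> 3095
  Step 10: search space = 3095 -> 1547
  Step 11: search space = 1547 -> 773
  Step 12: search space = 773 -> 386
  Step 13: search space = 386 -> 193
  Step 14: search space = 193 -> 96
  Step 15: search space = 96 -> 48
  Step 16: search space = 48 -> 24
  Step 17: search space = 24 -> 12
  Step 18: search space = 12 -> 6
  Step 19: search space = 6 -> 3
  Step 20: search space = 3 -> 1
  Step 21: search space = 1 (final check)
Maximum comparisons = floor(log2(1584676)) + 1 = 20 + 1 = 21


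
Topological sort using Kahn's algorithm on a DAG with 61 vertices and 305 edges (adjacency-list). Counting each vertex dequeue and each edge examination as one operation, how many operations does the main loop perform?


Kahn's algorithm:
  1. Compute in-degrees: O(V + E)
  2. Process queue: each vertex dequeued once (O(V))
     each edge examined once (O(E))
Total = V + E = 61 + 305 = 366


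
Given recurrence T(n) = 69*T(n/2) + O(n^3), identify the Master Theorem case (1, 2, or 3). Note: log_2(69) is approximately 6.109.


Master Theorem parameters: a=69, b=2, c=3
log_b(a) = 6.109
Compare b^c with a: 2^3 = 8 < 69, so c < log_b(a).
Comparing c=3 vs log_b(a)=6.109:
3 < 6.109 => Case 1
Result: T(n) = O(n^(log_2 69)) ~ O(n^6.109)
Master Theorem case = 1


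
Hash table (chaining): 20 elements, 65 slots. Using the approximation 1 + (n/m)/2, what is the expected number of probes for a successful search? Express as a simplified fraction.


Computing expected probes:
alpha = 20/65
= 1 + alpha/2
= 1 + 20/(2*65)
= (2*65 + 20) / (2*65)
= 150/130 = 15/13


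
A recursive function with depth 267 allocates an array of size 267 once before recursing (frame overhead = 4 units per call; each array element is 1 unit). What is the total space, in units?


Array allocation: 267 units (allocated once)
Stack frames: 267 deep * 4 per frame = 1068 units
Total = 267 + 1068 = 1335


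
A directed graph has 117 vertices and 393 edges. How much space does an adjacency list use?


Adjacency list: one list head per vertex + one entry per edge
Vertex heads: 117
Edge entries: 393
Total = 117 + 393 = 510


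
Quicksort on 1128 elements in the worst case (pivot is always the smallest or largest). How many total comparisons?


In the worst case, each partition step picks the worst pivot:
  Partition 1: 1127 comparisons (n-1 elements to compare)
  Partition 2: 1126 comparisons
  Partition 3: 1125 comparisons
  Partition 4: 1124 comparisons
  Partition 5: 1123 comparisons
  ...
  Last partition: 0 comparisons
Total = (n-1) + (n-2) + ... + 1 + 0 = n*(n-1)/2
= 1128*1127/2 = 635628


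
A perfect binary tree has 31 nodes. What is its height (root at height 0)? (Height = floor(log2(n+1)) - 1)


For a perfect binary tree of height h: n = 2^(h+1) - 1, so h = log2(n+1) - 1.
  n + 1 = 32 = 2^5
  log2(32) = 5
  height = 5 - 1 = 4


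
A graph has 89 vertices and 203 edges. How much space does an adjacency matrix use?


Adjacency matrix: V x V grid of entries
Space = V^2 = 89^2 = 89 * 89 = 7921


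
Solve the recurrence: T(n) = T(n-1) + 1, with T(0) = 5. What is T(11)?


Unrolling the recurrence:
T(11) = T(10) + 1
       = T(9) + 1 + 1
       = T(8) + 1*3
       ...
       = T(0) + 1*11
       = 5 + 11 = 16


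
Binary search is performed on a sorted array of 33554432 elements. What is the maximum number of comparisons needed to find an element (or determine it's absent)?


Binary search halves the search space each comparison:
  Step 1: search space = 33554432 -> 16777216
  Step 2: search space = 16777216 -> 8388608
  Step 3: search space = 8388608 -> 4194304
  Step 4: search space = 4194304 -> 2097152
  Step 5: search space = 2097152 -> 1048576
  Step 6: search space = 1048576 -> 524288
  Step 7: search space = 524288 -> 262144
  Step 8: search space = 262144 -> 131072
  Step 9: search space = 131072 -> 65536
  Step 10: search space = 65536 -> 32768
  Step 11: search space = 32768 -> 16384
  Step 12: search space = 16384 -> 8192
  Step 13: search space = 8192 -> 4096
  Step 14: search space = 4096 -> 2048
  Step 15: search space = 2048 -> 1024
  Step 16: search space = 1024 -> 512
  Step 17: search space = 512 -> 256
  Step 18: search space = 256 -> 128
  Step 19: search space = 128 -> 64
  Step 20: search space = 64 -> 32
  Step 21: search space = 32 -> 16
  Step 22: search space = 16 -> 8
  Step 23: search space = 8 -> 4
  Step 24: search space = 4 -> 2
  Step 25: search space = 2 -> 1
  Step 26: search space = 1 (final check)
Maximum comparisons = floor(log2(33554432)) + 1 = 25 + 1 = 26


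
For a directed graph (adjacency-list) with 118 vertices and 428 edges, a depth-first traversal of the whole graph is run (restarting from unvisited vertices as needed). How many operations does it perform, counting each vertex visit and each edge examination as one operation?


A full DFS traversal visits each vertex once and examines each edge once.
V = 118
E = 428
Sum = 118 + 428 = 546


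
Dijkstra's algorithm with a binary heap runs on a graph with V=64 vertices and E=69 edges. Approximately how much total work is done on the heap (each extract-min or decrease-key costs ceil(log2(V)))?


Dijkstra with a binary heap: each vertex is extracted once, each edge may relax once.
Each heap operation costs O(log V).
V + E = 64 + 69 = 133
ceil(log2(64)) = 6 (since 2^5 = 32 < 64 <= 64 = 2^6)
Total heap work = (V+E) * ceil(log2(V)) = 133 * 6 = 798


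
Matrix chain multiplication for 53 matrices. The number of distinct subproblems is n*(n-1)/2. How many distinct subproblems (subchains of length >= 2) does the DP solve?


Subproblems are indexed by (i, j) where i < j.
Number of such pairs = n*(n-1)/2
= 53 * 52 / 2
= 1378


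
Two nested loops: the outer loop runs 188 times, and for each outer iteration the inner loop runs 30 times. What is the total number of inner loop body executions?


Outer loop: 188 iterations
Inner loop: 30 iterations per outer iteration
Total = 188 * 30 = 5640


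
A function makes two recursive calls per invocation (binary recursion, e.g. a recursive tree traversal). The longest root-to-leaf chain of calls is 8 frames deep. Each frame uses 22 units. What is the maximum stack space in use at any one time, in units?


Binary recursion: the two calls run one after the other, so only one root-to-leaf chain of frames is on the stack at a time.
Maximum depth (longest chain) = 8 frames
Each frame = 22 units
Max stack space = 8 * 22 = 176


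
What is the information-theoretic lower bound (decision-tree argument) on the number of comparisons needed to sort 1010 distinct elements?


A binary decision tree of height h has at most 2^h leaves and needs at least n! of them, so h >= ceil(log2(n!)).
1010! is far too large to multiply out, so use Stirling's series:
  ln(n!) ~ n ln n - n + (1/2) ln(2 pi n) + 1/(12n)  (error below 1/(360 n^3), negligible here)
  ln(1010) = 6.9177056
  n ln n = 1010 * 6.9177056 = 6986.8827
  (1/2) ln(2 pi * 1010) = (1/2) ln(6346.0172) = 4.3778
  1/(12*1010) = 0.0001
  ln(1010!) ~ 6986.8827 - 1010 + 4.3778 + 0.0001 = 5981.2606
Convert to base 2: log2(1010!) = 5981.2606 / ln 2 = 5981.2606 / 0.69314718 = 8629.1350
ceil(8629.1350) = 8630


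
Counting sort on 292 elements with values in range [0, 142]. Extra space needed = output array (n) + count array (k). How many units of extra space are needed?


Output array size: 292 (to store sorted result)
Count array size: 143 (one slot per possible value, range 0 to 142)
Total extra space = 292 + 143 = 435


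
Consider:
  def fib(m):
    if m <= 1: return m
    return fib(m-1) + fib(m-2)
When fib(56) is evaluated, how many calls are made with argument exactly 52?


Let N(m) = number of times fib(m) is called while evaluating fib(56).
N(56) = 1 (the initial call).
N(55) = 1 (only fib(56) calls it).
For 1 <= m <= 54: fib(m) is called by fib(m+1) and fib(m+2), so
  N(m) = N(m+1) + N(m+2).
fib(0) is called only by fib(2), so N(0) = N(2).
Walk down from m=56:
  N(56)=1, N(55)=1, N(54)=2, N(53)=3, N(52)=5
N(52) = 5


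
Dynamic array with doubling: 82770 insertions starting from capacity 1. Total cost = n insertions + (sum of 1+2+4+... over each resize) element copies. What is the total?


n = 82770
Insertion costs: 82770
Resizes copy 1, 2, 4, ... up to the largest power of 2 that is <= n-1 = 82769, i.e. 65536.
Copy costs = 1 + 2 + 4 + 8 + 16 + 32 + 64 + 128 + 256 + 512 + 1024 + 2048 + 4096 + 8192 + 16384 + 32768 + 65536 = 131071
Total = 82770 + 131071 = 213841


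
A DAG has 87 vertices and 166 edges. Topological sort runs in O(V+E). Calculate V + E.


V = 87 (vertex processing)
E = 166 (edge processing)
V + E = 87 + 166 = 253


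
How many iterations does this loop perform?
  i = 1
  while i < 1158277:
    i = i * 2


The loop variable doubles each iteration:
i = 1 -> 2 -> 4 -> 8 -> 16 -> 32 -> 64 -> 128 -> 256 -> 512 -> 1024 -> 2048 -> 4096 -> 8192 -> 16384 -> 32768 -> 65536 -> 131072 -> 262144 -> 524288 -> 1048576 -> 2097152 (stop, 2097152 >= 1158277)
Number of doublings = ceil(log2(1158277)) = 21


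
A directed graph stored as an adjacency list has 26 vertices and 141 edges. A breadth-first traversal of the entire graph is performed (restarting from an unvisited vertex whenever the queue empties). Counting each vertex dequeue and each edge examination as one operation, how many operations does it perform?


A full BFS traversal dequeues each vertex once and examines each edge once.
Vertex visits: 26
Edge visits: 141
V + E = 26 + 141 = 167


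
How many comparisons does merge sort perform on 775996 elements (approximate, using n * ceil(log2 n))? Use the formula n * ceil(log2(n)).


Recursion depth: ceil(log2(775996)) = 20
Each recursion level merges n = 775996 elements
Total = 775996 * 20 = 15519920


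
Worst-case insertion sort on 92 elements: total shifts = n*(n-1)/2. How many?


Sum of shifts = 1 + 2 + 3 + ... + 91
= 92 * 91 / 2
= 8372 / 2
= 4186


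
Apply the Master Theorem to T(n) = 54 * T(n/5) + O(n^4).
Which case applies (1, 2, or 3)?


The Master Theorem: T(n) = a*T(n/b) + O(n^c)
  a = 54, b = 5, c = 4
log_b(a) = log_5(54) ~ 2.478
Compare b^c with a: 5^4 = 625 > 54, so c > log_b(a).
Since c > log_b(a), Case 3 applies.
T(n) = O(n^4)
Master Theorem case = 3


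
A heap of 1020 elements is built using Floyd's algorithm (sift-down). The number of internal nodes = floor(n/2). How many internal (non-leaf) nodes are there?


Leaf nodes occupy roughly half the array.
Sift-down is called for each internal node, starting from the last one.
Internal nodes = floor(n/2) = floor(1020/2) = 510


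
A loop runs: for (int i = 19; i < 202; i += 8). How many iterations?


Loop starts at i = 19, increments by 8, stops when i >= 202.
Number of iterations = ceil((202 - 19) / 8)
= ceil(183 / 8)
= 23


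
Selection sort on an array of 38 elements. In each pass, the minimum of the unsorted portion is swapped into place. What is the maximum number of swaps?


Selection sort performs one swap per pass:
  Pass 1: find min in positions 0 to 37, swap with position 0
  Pass 2: find min in positions 1 to 37, swap with position 1
  Pass 3: find min in positions 2 to 37, swap with position 2
  Pass 4: find min in positions 3 to 37, swap with position 3
  Pass 5: find min in positions 4 to 37, swap with position 4
  ... (32 more passes)
Total passes (and swaps) = n - 1 = 38 - 1 = 37


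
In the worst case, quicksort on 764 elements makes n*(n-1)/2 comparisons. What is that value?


Sum of comparisons per partition:
763 + 762 + ... + 1 + 0
= 764 * (764 - 1) / 2
= 764 * 763 / 2
= 291466


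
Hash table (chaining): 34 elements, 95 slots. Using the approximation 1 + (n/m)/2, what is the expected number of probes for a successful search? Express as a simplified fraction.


Computing expected probes:
alpha = 34/95
= 1 + alpha/2
= 1 + 34/(2*95)
= (2*95 + 34) / (2*95)
= 224/190 = 112/95


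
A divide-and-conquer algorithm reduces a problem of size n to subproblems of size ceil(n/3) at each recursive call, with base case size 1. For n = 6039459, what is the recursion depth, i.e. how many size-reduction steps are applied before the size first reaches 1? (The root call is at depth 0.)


Each step divides the size by 3 (rounding up); after k steps the size is ceil(n/3^k), which equals 1 exactly when 3^k >= n.
So the depth is the smallest k with 3^k >= 6039459, i.e. ceil(log_3(6039459)).
3^14 = 4782969 < 6039459 <= 14348907 = 3^15
Recursion depth = 15


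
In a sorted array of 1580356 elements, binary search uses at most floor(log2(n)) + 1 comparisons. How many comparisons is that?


Halving sequence: 1580356 -> 790178 -> 395089 -> 197544 -> 98772 -> 49386 -> 24693 -> 12346 -> 6173 -> 3086 -> 1543 -> 771 -> 385 -> 192 -> 96 -> 48 -> 24 -> 12 -> 6 -> 3 -> 1
Number of halvings = 20
Max comparisons = 20 + 1 = 21


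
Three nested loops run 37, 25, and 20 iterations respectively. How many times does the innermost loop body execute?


Loop 1 (outermost): 37 iterations
Loop 2 (middle): 25 iterations per outer
Loop 3 (innermost): 20 iterations per middle
Total = 37 * 25 * 20 = 18500


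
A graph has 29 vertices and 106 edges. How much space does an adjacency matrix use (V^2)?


Adjacency matrix: V x V grid of entries
Space = V^2 = 29^2 = 29 * 29 = 841


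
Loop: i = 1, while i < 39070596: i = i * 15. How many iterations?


i multiplies by 15 each step:
i = 1 -> 15 -> 225 -> 3375 -> 50625 -> 759375 -> 11390625 -> 170859375 (stop)
Iterations = ceil(log_15(39070596)) = 7


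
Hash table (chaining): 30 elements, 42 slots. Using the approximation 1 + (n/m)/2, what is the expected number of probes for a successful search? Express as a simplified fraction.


Computing expected probes:
alpha = 30/42
= 1 + alpha/2
= 1 + 30/(2*42)
= (2*42 + 30) / (2*42)
= 114/84 = 19/14


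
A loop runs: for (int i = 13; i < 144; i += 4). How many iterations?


Loop starts at i = 13, increments by 4, stops when i >= 144.
Number of iterations = ceil((144 - 13) / 4)
= ceil(131 / 4)
= 33


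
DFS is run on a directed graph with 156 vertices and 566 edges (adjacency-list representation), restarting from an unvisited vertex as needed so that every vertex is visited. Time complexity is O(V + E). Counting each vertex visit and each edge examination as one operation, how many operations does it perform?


A full DFS traversal processes each vertex exactly once (push/pop on stack).
Each directed edge is examined once.
V = 156, E = 566
V + E = 722


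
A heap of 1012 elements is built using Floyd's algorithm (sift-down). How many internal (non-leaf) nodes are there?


Leaf nodes occupy roughly half the array.
Sift-down is called for each internal node, starting from the last one.
Internal nodes = floor(n/2) = floor(1012/2) = 506


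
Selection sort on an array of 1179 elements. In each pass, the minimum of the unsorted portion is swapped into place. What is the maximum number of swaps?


Selection sort performs one swap per pass:
  Pass 1: find min in positions 0 to 1178, swap with position 0
  Pass 2: find min in positions 1 to 1178, swap with position 1
  Pass 3: find min in positions 2 to 1178, swap with position 2
  Pass 4: find min in positions 3 to 1178, swap with position 3
  Pass 5: find min in positions 4 to 1178, swap with position 4
  ... (1173 more passes)
Total passes (and swaps) = n - 1 = 1179 - 1 = 1178


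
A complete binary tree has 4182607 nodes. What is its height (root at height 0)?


In a complete binary tree, level k holds nodes 2^k .. 2^(k+1)-1 (1-indexed).
Height = floor(log2(n)) = floor(log2(4182607)) = 21
Check: 2^21 = 2097152 <= 4182607 < 4194304 = 2^22


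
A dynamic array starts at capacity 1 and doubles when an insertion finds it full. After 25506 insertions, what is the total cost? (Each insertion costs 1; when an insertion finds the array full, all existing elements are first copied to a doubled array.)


Insertion cost: 25506 (one per element)
Resizes occur just before inserting elements 2, 3, 5, 9, ...
Elements copied at each resize: 1 + 2 + 4 + 8 + 16 + 32 + 64 + 128 + 256 + 512 + 1024 + 2048 + 4096 + 8192 + 16384
Sum of copies = 32767 (geometric series: 2^k - 1)
Total = 25506 + 32767 = 58273


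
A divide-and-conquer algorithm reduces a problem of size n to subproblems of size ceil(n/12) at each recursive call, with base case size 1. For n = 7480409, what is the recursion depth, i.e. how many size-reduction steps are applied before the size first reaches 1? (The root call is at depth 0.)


Each step divides the size by 12 (rounding up); after k steps the size is ceil(n/12^k), which equals 1 exactly when 12^k >= n.
So the depth is the smallest k with 12^k >= 7480409, i.e. ceil(log_12(7480409)).
12^6 = 2985984 < 7480409 <= 35831808 = 12^7
Recursion depth = 7


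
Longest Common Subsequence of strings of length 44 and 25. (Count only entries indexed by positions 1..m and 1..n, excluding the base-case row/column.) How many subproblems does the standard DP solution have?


DP table indexed by positions in both strings.
First string: 44 positions
Second string: 25 positions
Total = 44 * 25 = 1100


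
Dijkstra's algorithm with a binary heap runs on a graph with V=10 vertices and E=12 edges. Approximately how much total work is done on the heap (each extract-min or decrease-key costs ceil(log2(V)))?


Dijkstra with a binary heap: each vertex is extracted once, each edge may relax once.
Each heap operation costs O(log V).
V + E = 10 + 12 = 22
ceil(log2(10)) = 4 (since 2^3 = 8 < 10 <= 16 = 2^4)
Total heap work = (V+E) * ceil(log2(V)) = 22 * 4 = 88


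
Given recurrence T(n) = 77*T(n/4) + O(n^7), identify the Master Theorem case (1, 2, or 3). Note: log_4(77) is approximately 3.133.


Master Theorem parameters: a=77, b=4, c=7
log_b(a) = 3.133
Compare b^c with a: 4^7 = 16384 > 77, so c > log_b(a).
Comparing c=7 vs log_b(a)=3.133:
7 > 3.133 => Case 3
Result: T(n) = O(n^7)
Master Theorem case = 3


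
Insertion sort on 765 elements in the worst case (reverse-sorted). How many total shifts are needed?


In the worst case (reverse-sorted), each element shifts past all previous:
  Element 1: 1 shifts
  Element 2: 2 shifts
  Element 3: 3 shifts
  Element 4: 4 shifts
  Element 5: 5 shifts
  ...
  Element 764: 764 shifts
Total = 1 + 2 + ... + 764
= 765*(765-1)/2 = 292230


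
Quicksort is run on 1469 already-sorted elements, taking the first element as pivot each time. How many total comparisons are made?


Sum of comparisons per partition:
1468 + 1467 + ... + 1 + 0
= 1469 * (1469 - 1) / 2
= 1469 * 1468 / 2
= 1078246


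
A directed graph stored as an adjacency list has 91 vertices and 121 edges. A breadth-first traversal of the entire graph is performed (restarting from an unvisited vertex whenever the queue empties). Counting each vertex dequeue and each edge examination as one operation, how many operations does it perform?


A full BFS traversal dequeues each vertex once and examines each edge once.
Vertex visits: 91
Edge visits: 121
V + E = 91 + 121 = 212


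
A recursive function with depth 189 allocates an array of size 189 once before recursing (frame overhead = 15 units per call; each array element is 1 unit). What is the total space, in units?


Array allocation: 189 units (allocated once)
Stack frames: 189 deep * 15 per frame = 2835 units
Total = 189 + 2835 = 3024


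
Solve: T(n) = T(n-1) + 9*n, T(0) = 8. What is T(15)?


Expanding the recurrence:
T(15) = T(14) + 9*15
       = T(13) + 9*14 + 9*15
       ...
       = T(0) + 9*(1 + 2 + ... + 15)
       = 8 + 9 * 15*16/2
       = 8 + 9 * 120
       = 8 + 1080 = 1088


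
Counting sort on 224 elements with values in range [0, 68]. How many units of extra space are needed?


Output array size: 224 (to store sorted result)
Count array size: 69 (one slot per possible value, range 0 to 68)
Total extra space = 224 + 69 = 293


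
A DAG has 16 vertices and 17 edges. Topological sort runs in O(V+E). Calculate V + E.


V = 16 (vertex processing)
E = 17 (edge processing)
V + E = 16 + 17 = 33


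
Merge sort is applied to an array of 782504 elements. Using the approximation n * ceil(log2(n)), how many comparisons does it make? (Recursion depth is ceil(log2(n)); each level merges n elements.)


Merge sort divides the array into halves recursively.
Number of levels = ceil(log2(782504)) = 20
At each level, approximately n = 782504 comparisons are needed for merging.
Total comparisons ~ n * ceil(log2(n)) = 782504 * 20 = 15650080


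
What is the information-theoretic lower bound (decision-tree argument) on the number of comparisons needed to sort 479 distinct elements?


A binary decision tree of height h has at most 2^h leaves and needs at least n! of them, so h >= ceil(log2(n!)).
479! is far too large to multiply out, so use Stirling's series:
  ln(n!) ~ n ln n - n + (1/2) ln(2 pi n) + 1/(12n)  (error below 1/(360 n^3), negligible here)
  ln(479) = 6.1717006
  n ln n = 479 * 6.1717006 = 2956.2446
  (1/2) ln(2 pi * 479) = (1/2) ln(3009.6458) = 4.0048
  1/(12*479) = 0.0002
  ln(479!) ~ 2956.2446 - 479 + 4.0048 + 0.0002 = 2481.2496
Convert to base 2: log2(479!) = 2481.2496 / ln 2 = 2481.2496 / 0.69314718 = 3579.6865
ceil(3579.6865) = 3580


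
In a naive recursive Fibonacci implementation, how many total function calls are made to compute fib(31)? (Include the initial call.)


Let C(m) = total calls to evaluate fib(m). Then C(0)=C(1)=1, and
C(m) = 1 + C(m-1) + C(m-2) for m >= 2.
Build the table (each entry = 1 + previous two):
  C(0) = 1
  C(1) = 1
  C(2) = 1 + 1 + 1 = 3
  C(3) = 1 + 3 + 1 = 5
  C(4) = 1 + 5 + 3 = 9
  C(5) = 1 + 9 + 5 = 15
  C(6) = 1 + 15 + 9 = 25
  C(7) = 1 + 25 + 15 = 41
  C(8) = 1 + 41 + 25 = 67
  C(9) = 1 + 67 + 41 = 109
  C(10) = 1 + 109 + 67 = 177
  C(11) = 1 + 177 + 109 = 287
  C(12) = 1 + 287 + 177 = 465
  C(13) = 1 + 465 + 287 = 753
  C(14) = 1 + 753 + 465 = 1219
  C(15) = 1 + 1219 + 753 = 1973
  C(16) = 1 + 1973 + 1219 = 3193
  C(17) = 1 + 3193 + 1973 = 5167
  C(18) = 1 + 5167 + 3193 = 8361
  C(19) = 1 + 8361 + 5167 = 13529
  C(20) = 1 + 13529 + 8361 = 21891
  C(21) = 1 + 21891 + 13529 = 35421
  C(22) = 1 + 35421 + 21891 = 57313
  C(23) = 1 + 57313 + 35421 = 92735
  C(24) = 1 + 92735 + 57313 = 150049
  C(25) = 1 + 150049 + 92735 = 242785
  C(26) = 1 + 242785 + 150049 = 392835
  C(27) = 1 + 392835 + 242785 = 635621
  C(28) = 1 + 635621 + 392835 = 1028457
  C(29) = 1 + 1028457 + 635621 = 1664079
  C(30) = 1 + 1664079 + 1028457 = 2692537
  C(31) = 1 + 2692537 + 1664079 = 4356617
Total calls for fib(31) = 4356617


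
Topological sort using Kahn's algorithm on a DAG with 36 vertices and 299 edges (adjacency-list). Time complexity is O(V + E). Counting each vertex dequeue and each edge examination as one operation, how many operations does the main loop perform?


Kahn's algorithm:
  1. Compute in-degrees: O(V + E)
  2. Process queue: each vertex dequeued once (O(V))
     each edge examined once (O(E))
Total = V + E = 36 + 299 = 335


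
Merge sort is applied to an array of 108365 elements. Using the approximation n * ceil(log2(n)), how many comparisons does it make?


Merge sort divides the array into halves recursively.
Number of levels = ceil(log2(108365)) = 17
At each level, approximately n = 108365 comparisons are needed for merging.
Total comparisons ~ n * ceil(log2(n)) = 108365 * 17 = 1842205
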